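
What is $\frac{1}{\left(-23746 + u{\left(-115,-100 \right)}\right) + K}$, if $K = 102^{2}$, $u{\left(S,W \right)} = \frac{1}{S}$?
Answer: $- \frac{115}{1534331} \approx -7.4951 \cdot 10^{-5}$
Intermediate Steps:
$K = 10404$
$\frac{1}{\left(-23746 + u{\left(-115,-100 \right)}\right) + K} = \frac{1}{\left(-23746 + \frac{1}{-115}\right) + 10404} = \frac{1}{\left(-23746 - \frac{1}{115}\right) + 10404} = \frac{1}{- \frac{2730791}{115} + 10404} = \frac{1}{- \frac{1534331}{115}} = - \frac{115}{1534331}$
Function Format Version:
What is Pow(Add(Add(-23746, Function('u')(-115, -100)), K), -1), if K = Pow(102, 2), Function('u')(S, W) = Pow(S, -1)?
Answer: Rational(-115, 1534331) ≈ -7.4951e-5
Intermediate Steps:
K = 10404
Pow(Add(Add(-23746, Function('u')(-115, -100)), K), -1) = Pow(Add(Add(-23746, Pow(-115, -1)), 10404), -1) = Pow(Add(Add(-23746, Rational(-1, 115)), 10404), -1) = Pow(Add(Rational(-2730791, 115), 10404), -1) = Pow(Rational(-1534331, 115), -1) = Rational(-115, 1534331)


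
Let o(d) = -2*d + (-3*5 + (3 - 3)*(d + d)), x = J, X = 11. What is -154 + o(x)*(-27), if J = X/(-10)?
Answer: 958/5 ≈ 191.60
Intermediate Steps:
J = -11/10 (J = 11/(-10) = 11*(-⅒) = -11/10 ≈ -1.1000)
x = -11/10 ≈ -1.1000
o(d) = -15 - 2*d (o(d) = -2*d + (-15 + 0*(2*d)) = -2*d + (-15 + 0) = -2*d - 15 = -15 - 2*d)
-154 + o(x)*(-27) = -154 + (-15 - 2*(-11/10))*(-27) = -154 + (-15 + 11/5)*(-27) = -154 - 64/5*(-27) = -154 + 1728/5 = 958/5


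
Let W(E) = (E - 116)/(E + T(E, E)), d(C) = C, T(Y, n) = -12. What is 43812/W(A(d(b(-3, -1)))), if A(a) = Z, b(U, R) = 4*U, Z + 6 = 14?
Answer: 4868/3 ≈ 1622.7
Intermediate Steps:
Z = 8 (Z = -6 + 14 = 8)
A(a) = 8
W(E) = (-116 + E)/(-12 + E) (W(E) = (E - 116)/(E - 12) = (-116 + E)/(-12 + E))
43812/W(A(d(b(-3, -1)))) = 43812/(((-116 + 8)/(-12 + 8))) = 43812/((-108/(-4))) = 43812/((-¼*(-108))) = 43812/27 = 43812*(1/27) = 4868/3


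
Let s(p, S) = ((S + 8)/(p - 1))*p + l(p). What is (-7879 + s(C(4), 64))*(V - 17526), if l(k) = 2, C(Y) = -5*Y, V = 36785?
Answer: -1052677681/7 ≈ -1.5038e+8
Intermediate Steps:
s(p, S) = 2 + p*(8 + S)/(-1 + p) (s(p, S) = ((S + 8)/(p - 1))*p + 2 = ((8 + S)/(-1 + p))*p + 2 = p*(8 + S)/(-1 + p) + 2 = 2 + p*(8 + S)/(-1 + p))
(-7879 + s(C(4), 64))*(V - 17526) = (-7879 + (-2 + 10*(-5*4) + 64*(-5*4))/(-1 - 5*4))*(36785 - 17526) = (-7879 + (-2 + 10*(-20) + 64*(-20))/(-1 - 20))*19259 = (-7879 + (-2 - 200 - 1280)/(-21))*19259 = (-7879 - 1/21*(-1482))*19259 = (-7879 + 494/7)*19259 = -54659/7*19259 = -1052677681/7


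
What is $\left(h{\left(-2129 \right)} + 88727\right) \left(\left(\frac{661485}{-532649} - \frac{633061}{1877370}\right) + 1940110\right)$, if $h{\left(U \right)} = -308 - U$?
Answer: $\frac{7984967846977022222774}{45453602415} \approx 1.7567 \cdot 10^{11}$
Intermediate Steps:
$\left(h{\left(-2129 \right)} + 88727\right) \left(\left(\frac{661485}{-532649} - \frac{633061}{1877370}\right) + 1940110\right) = \left(\left(-308 - -2129\right) + 88727\right) \left(\left(\frac{661485}{-532649} - \frac{633061}{1877370}\right) + 1940110\right) = \left(\left(-308 + 2129\right) + 88727\right) \left(\left(661485 \left(- \frac{1}{532649}\right) - \frac{57551}{170670}\right) + 1940110\right) = \left(1821 + 88727\right) \left(\left(- \frac{661485}{532649} - \frac{57551}{170670}\right) + 1940110\right) = 90548 \left(- \frac{143550127549}{90907204830} + 1940110\right) = 90548 \cdot \frac{176369833612603751}{90907204830} = \frac{7984967846977022222774}{45453602415}$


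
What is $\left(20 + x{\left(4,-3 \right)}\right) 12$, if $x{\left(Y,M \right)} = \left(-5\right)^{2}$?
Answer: $540$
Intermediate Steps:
$x{\left(Y,M \right)} = 25$
$\left(20 + x{\left(4,-3 \right)}\right) 12 = \left(20 + 25\right) 12 = 45 \cdot 12 = 540$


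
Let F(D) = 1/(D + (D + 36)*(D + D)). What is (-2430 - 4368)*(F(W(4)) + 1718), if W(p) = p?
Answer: -630665189/54 ≈ -1.1679e+7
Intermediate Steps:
F(D) = 1/(D + 2*D*(36 + D)) (F(D) = 1/(D + (36 + D)*(2*D)) = 1/(D + 2*D*(36 + D)))
(-2430 - 4368)*(F(W(4)) + 1718) = (-2430 - 4368)*(1/(4*(73 + 2*4)) + 1718) = -6798*(1/(4*(73 + 8)) + 1718) = -6798*((1/4)/81 + 1718) = -6798*((1/4)*(1/81) + 1718) = -6798*(1/324 + 1718) = -6798*556633/324 = -630665189/54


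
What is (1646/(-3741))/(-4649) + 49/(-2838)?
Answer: -6570017/382621998 ≈ -0.017171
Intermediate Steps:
(1646/(-3741))/(-4649) + 49/(-2838) = (1646*(-1/3741))*(-1/4649) + 49*(-1/2838) = -1646/3741*(-1/4649) - 49/2838 = 1646/17391909 - 49/2838 = -6570017/382621998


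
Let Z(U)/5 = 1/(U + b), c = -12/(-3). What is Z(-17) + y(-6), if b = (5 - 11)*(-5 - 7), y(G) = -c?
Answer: -43/11 ≈ -3.9091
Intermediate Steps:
c = 4 (c = -12*(-⅓) = 4)
y(G) = -4 (y(G) = -1*4 = -4)
b = 72 (b = -6*(-12) = 72)
Z(U) = 5/(72 + U) (Z(U) = 5/(U + 72) = 5/(72 + U))
Z(-17) + y(-6) = 5/(72 - 17) - 4 = 5/55 - 4 = 5*(1/55) - 4 = 1/11 - 4 = -43/11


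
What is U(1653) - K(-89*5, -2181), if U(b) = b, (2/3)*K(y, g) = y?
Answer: 4641/2 ≈ 2320.5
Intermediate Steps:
K(y, g) = 3*y/2
U(1653) - K(-89*5, -2181) = 1653 - 3*(-89*5)/2 = 1653 - 3*(-445)/2 = 1653 - 1*(-1335/2) = 1653 + 1335/2 = 4641/2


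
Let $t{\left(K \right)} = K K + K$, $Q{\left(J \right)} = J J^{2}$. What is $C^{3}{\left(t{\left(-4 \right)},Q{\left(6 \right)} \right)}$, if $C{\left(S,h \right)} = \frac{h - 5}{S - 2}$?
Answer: $\frac{9393931}{1000} \approx 9393.9$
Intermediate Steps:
$Q{\left(J \right)} = J^{3}$
$t{\left(K \right)} = K + K^{2}$ ($t{\left(K \right)} = K^{2} + K = K + K^{2}$)
$C{\left(S,h \right)} = \frac{-5 + h}{-2 + S}$
$C^{3}{\left(t{\left(-4 \right)},Q{\left(6 \right)} \right)} = \left(\frac{-5 + 6^{3}}{-2 - 4 \left(1 - 4\right)}\right)^{3} = \left(\frac{-5 + 216}{-2 - -12}\right)^{3} = \left(\frac{1}{-2 + 12} \cdot 211\right)^{3} = \left(\frac{1}{10} \cdot 211\right)^{3} = \left(\frac{211}{10}\right)^{3} = \frac{9393931}{1000}$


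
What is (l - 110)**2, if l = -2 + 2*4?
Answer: 10816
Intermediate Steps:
l = 6 (l = -2 + 8 = 6)
(l - 110)**2 = (6 - 110)**2 = (-104)**2 = 10816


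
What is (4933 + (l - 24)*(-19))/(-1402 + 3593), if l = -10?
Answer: 797/313 ≈ 2.5463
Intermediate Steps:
(4933 + (l - 24)*(-19))/(-1402 + 3593) = (4933 + (-10 - 24)*(-19))/(-1402 + 3593) = (4933 - 34*(-19))/2191 = (4933 + 646)*(1/2191) = 5579*(1/2191) = 797/313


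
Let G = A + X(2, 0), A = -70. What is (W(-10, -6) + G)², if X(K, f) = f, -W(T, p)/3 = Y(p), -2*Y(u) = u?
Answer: 6241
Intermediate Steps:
Y(u) = -u/2
W(T, p) = 3*p/2 (W(T, p) = -(-3)*p/2 = 3*p/2)
G = -70 (G = -70 + 0 = -70)
(W(-10, -6) + G)² = ((3/2)*(-6) - 70)² = (-9 - 70)² = (-79)² = 6241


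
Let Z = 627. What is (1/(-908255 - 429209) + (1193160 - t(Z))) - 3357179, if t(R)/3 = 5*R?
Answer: -2906876356737/1337464 ≈ -2.1734e+6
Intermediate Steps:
t(R) = 15*R (t(R) = 3*(5*R) = 15*R)
(1/(-908255 - 429209) + (1193160 - t(Z))) - 3357179 = (1/(-908255 - 429209) + (1193160 - 15*627)) - 3357179 = (1/(-1337464) + (1193160 - 1*9405)) - 3357179 = (-1/1337464 + (1193160 - 9405)) - 3357179 = (-1/1337464 + 1183755) - 3357179 = 1583229697319/1337464 - 3357179 = -2906876356737/1337464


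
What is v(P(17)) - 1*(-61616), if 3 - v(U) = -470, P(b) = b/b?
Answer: 62089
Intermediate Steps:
P(b) = 1
v(U) = 473 (v(U) = 3 - 1*(-470) = 3 + 470 = 473)
v(P(17)) - 1*(-61616) = 473 - 1*(-61616) = 473 + 61616 = 62089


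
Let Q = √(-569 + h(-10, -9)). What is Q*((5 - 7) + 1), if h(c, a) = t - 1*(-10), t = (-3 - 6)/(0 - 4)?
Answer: -I*√2227/2 ≈ -23.596*I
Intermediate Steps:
t = 9/4 (t = -9/(-4) = -9*(-¼) = 9/4 ≈ 2.2500)
h(c, a) = 49/4 (h(c, a) = 9/4 - 1*(-10) = 9/4 + 10 = 49/4)
Q = I*√2227/2 (Q = √(-569 + 49/4) = √(-2227/4) = I*√2227/2 ≈ 23.596*I)
Q*((5 - 7) + 1) = (I*√2227/2)*((5 - 7) + 1) = (I*√2227/2)*(-2 + 1) = (I*√2227/2)*(-1) = -I*√2227/2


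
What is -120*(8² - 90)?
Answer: 3120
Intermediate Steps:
-120*(8² - 90) = -120*(64 - 90) = -120*(-26) = 3120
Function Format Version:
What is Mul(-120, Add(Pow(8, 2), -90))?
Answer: 3120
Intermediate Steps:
Mul(-120, Add(Pow(8, 2), -90)) = Mul(-120, Add(64, -90)) = Mul(-120, -26) = 3120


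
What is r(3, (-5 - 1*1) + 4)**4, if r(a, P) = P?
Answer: 16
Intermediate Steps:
r(3, (-5 - 1*1) + 4)**4 = ((-5 - 1*1) + 4)**4 = ((-5 - 1) + 4)**4 = (-6 + 4)**4 = (-2)**4 = 16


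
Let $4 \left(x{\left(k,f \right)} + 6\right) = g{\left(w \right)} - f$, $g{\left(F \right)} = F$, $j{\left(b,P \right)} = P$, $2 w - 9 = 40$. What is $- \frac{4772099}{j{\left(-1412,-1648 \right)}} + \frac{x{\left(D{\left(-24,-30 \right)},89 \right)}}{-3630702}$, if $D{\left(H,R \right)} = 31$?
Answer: $\frac{721919559165}{249308204} \approx 2895.7$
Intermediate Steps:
$w = \frac{49}{2}$ ($w = \frac{9}{2} + \frac{1}{2} \cdot 40 = \frac{9}{2} + 20 = \frac{49}{2} \approx 24.5$)
$x{\left(k,f \right)} = \frac{1}{8} - \frac{f}{4}$ ($x{\left(k,f \right)} = -6 + \frac{\frac{49}{2} - f}{4} = -6 - \left(- \frac{49}{8} + \frac{f}{4}\right) = \frac{1}{8} - \frac{f}{4}$)
$- \frac{4772099}{j{\left(-1412,-1648 \right)}} + \frac{x{\left(D{\left(-24,-30 \right)},89 \right)}}{-3630702} = - \frac{4772099}{-1648} + \frac{\frac{1}{8} - \frac{89}{4}}{-3630702} = \left(-4772099\right) \left(- \frac{1}{1648}\right) + \left(\frac{1}{8} - \frac{89}{4}\right) \left(- \frac{1}{3630702}\right) = \frac{4772099}{1648} - - \frac{59}{9681872} = \frac{4772099}{1648} + \frac{59}{9681872} = \frac{721919559165}{249308204}$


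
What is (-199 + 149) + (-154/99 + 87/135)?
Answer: -2291/45 ≈ -50.911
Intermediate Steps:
(-199 + 149) + (-154/99 + 87/135) = -50 + (-154*1/99 + 87*(1/135)) = -50 + (-14/9 + 29/45) = -50 - 41/45 = -2291/45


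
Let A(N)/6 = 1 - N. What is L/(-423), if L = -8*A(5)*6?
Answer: -128/47 ≈ -2.7234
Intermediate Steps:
A(N) = 6 - 6*N (A(N) = 6*(1 - N) = 6 - 6*N)
L = 1152 (L = -8*(6 - 6*5)*6 = -8*(6 - 30)*6 = -8*(-24)*6 = 192*6 = 1152)
L/(-423) = 1152/(-423) = 1152*(-1/423) = -128/47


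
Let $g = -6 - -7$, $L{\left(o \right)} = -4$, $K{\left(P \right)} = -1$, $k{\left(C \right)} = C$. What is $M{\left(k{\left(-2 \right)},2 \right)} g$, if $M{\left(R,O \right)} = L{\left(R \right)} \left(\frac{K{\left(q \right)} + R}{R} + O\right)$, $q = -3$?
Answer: $-14$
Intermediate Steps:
$g = 1$ ($g = -6 + 7 = 1$)
$M{\left(R,O \right)} = - 4 O - \frac{4 \left(-1 + R\right)}{R}$ ($M{\left(R,O \right)} = - 4 \left(\frac{-1 + R}{R} + O\right) = - 4 \left(O + \frac{-1 + R}{R}\right) = - 4 O - \frac{4 \left(-1 + R\right)}{R}$)
$M{\left(k{\left(-2 \right)},2 \right)} g = \left(-4 - 8 + \frac{4}{-2}\right) 1 = \left(-4 - 8 + 4 \left(- \frac{1}{2}\right)\right) 1 = \left(-4 - 8 - 2\right) 1 = \left(-14\right) 1 = -14$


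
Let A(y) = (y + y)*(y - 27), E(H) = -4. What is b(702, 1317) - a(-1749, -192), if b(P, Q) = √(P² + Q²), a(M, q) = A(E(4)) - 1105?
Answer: 857 + 3*√247477 ≈ 2349.4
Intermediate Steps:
A(y) = 2*y*(-27 + y) (A(y) = (2*y)*(-27 + y) = 2*y*(-27 + y))
a(M, q) = -857 (a(M, q) = 2*(-4)*(-27 - 4) - 1105 = 2*(-4)*(-31) - 1105 = 248 - 1105 = -857)
b(702, 1317) - a(-1749, -192) = √(702² + 1317²) - 1*(-857) = √(492804 + 1734489) + 857 = √2227293 + 857 = 3*√247477 + 857 = 857 + 3*√247477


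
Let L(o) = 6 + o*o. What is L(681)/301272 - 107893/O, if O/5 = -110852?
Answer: 24129386443/13915251560 ≈ 1.7340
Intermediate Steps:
O = -554260 (O = 5*(-110852) = -554260)
L(o) = 6 + o²
L(681)/301272 - 107893/O = (6 + 681²)/301272 - 107893/(-554260) = (6 + 463761)*(1/301272) - 107893*(-1/554260) = 463767*(1/301272) + 107893/554260 = 154589/100424 + 107893/554260 = 24129386443/13915251560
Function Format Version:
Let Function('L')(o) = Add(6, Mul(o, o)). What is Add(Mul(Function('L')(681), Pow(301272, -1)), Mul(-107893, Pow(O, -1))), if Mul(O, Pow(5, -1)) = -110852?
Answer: Rational(24129386443, 13915251560) ≈ 1.7340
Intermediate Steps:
O = -554260 (O = Mul(5, -110852) = -554260)
Function('L')(o) = Add(6, Pow(o, 2))
Add(Mul(Function('L')(681), Pow(301272, -1)), Mul(-107893, Pow(O, -1))) = Add(Mul(Add(6, Pow(681, 2)), Pow(301272, -1)), Mul(-107893, Pow(-554260, -1))) = Add(Mul(Add(6, 463761), Rational(1, 301272)), Mul(-107893, Rational(-1, 554260))) = Add(Mul(463767, Rational(1, 301272)), Rational(107893, 554260)) = Add(Rational(154589, 100424), Rational(107893, 554260)) = Rational(24129386443, 13915251560)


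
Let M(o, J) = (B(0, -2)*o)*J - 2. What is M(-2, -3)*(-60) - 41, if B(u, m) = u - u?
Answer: 79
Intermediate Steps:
B(u, m) = 0
M(o, J) = -2 (M(o, J) = (0*o)*J - 2 = 0*J - 2 = 0 - 2 = -2)
M(-2, -3)*(-60) - 41 = -2*(-60) - 41 = 120 - 41 = 79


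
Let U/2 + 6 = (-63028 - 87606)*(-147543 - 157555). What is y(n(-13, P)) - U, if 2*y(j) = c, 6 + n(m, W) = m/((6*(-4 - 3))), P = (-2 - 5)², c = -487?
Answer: -183832528991/2 ≈ -9.1916e+10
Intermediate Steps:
P = 49 (P = (-7)² = 49)
n(m, W) = -6 - m/42 (n(m, W) = -6 + m/((6*(-4 - 3))) = -6 + m/((6*(-7))) = -6 + m/(-42) = -6 + m*(-1/42) = -6 - m/42)
U = 91916264252 (U = -12 + 2*((-63028 - 87606)*(-147543 - 157555)) = -12 + 2*(-150634*(-305098)) = -12 + 2*45958132132 = -12 + 91916264264 = 91916264252)
y(j) = -487/2 (y(j) = (½)*(-487) = -487/2)
y(n(-13, P)) - U = -487/2 - 1*91916264252 = -487/2 - 91916264252 = -183832528991/2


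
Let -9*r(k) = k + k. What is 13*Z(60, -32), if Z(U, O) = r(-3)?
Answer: 26/3 ≈ 8.6667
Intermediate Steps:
r(k) = -2*k/9 (r(k) = -(k + k)/9 = -2*k/9)
Z(U, O) = 2/3 (Z(U, O) = -2/9*(-3) = 2/3)
13*Z(60, -32) = 13*(2/3) = 26/3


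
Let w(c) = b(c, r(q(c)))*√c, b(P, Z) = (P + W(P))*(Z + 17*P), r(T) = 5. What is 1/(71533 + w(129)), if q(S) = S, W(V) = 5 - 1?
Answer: -10219/1574159377805 + 5966*√129/224879911115 ≈ 2.9483e-7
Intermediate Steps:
W(V) = 4
b(P, Z) = (4 + P)*(Z + 17*P) (b(P, Z) = (P + 4)*(Z + 17*P) = (4 + P)*(Z + 17*P))
w(c) = √c*(20 + 17*c² + 73*c) (w(c) = (4*5 + 17*c² + 68*c + c*5)*√c = (20 + 17*c² + 68*c + 5*c)*√c = (20 + 17*c² + 73*c)*√c = √c*(20 + 17*c² + 73*c))
1/(71533 + w(129)) = 1/(71533 + √129*(20 + 17*129² + 73*129)) = 1/(71533 + √129*(20 + 17*16641 + 9417)) = 1/(71533 + √129*(20 + 282897 + 9417)) = 1/(71533 + √129*292334) = 1/(71533 + 292334*√129)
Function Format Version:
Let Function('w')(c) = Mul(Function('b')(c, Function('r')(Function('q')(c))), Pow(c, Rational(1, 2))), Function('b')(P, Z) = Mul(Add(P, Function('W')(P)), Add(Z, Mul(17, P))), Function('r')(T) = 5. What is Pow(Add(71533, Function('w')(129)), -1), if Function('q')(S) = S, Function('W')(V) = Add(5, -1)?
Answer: Add(Rational(-10219, 1574159377805), Mul(Rational(5966, 224879911115), Pow(129, Rational(1, 2)))) ≈ 2.9483e-7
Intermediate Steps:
Function('W')(V) = 4
Function('b')(P, Z) = Mul(Add(4, P), Add(Z, Mul(17, P))) (Function('b')(P, Z) = Mul(Add(P, 4), Add(Z, Mul(17, P))) = Mul(Add(4, P), Add(Z, Mul(17, P))))
Function('w')(c) = Mul(Pow(c, Rational(1, 2)), Add(20, Mul(17, Pow(c, 2)), Mul(73, c))) (Function('w')(c) = Mul(Add(Mul(4, 5), Mul(17, Pow(c, 2)), Mul(68, c), Mul(c, 5)), Pow(c, Rational(1, 2))) = Mul(Add(20, Mul(17, Pow(c, 2)), Mul(68, c), Mul(5, c)), Pow(c, Rational(1, 2))) = Mul(Add(20, Mul(17, Pow(c, 2)), Mul(73, c)), Pow(c, Rational(1, 2))) = Mul(Pow(c, Rational(1, 2)), Add(20, Mul(17, Pow(c, 2)), Mul(73, c))))
Pow(Add(71533, Function('w')(129)), -1) = Pow(Add(71533, Mul(Pow(129, Rational(1, 2)), Add(20, Mul(17, Pow(129, 2)), Mul(73, 129)))), -1) = Pow(Add(71533, Mul(Pow(129, Rational(1, 2)), Add(20, Mul(17, 16641), 9417))), -1) = Pow(Add(71533, Mul(Pow(129, Rational(1, 2)), Add(20, 282897, 9417))), -1) = Pow(Add(71533, Mul(Pow(129, Rational(1, 2)), 292334)), -1) = Pow(Add(71533, Mul(292334, Pow(129, Rational(1, 2)))), -1)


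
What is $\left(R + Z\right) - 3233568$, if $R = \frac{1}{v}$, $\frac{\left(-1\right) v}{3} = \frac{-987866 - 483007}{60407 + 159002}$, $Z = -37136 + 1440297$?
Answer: $- \frac{8076888486524}{4412619} \approx -1.8304 \cdot 10^{6}$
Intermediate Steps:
$Z = 1403161$
$v = \frac{4412619}{219409}$ ($v = - 3 \frac{-987866 - 483007}{60407 + 159002} = - 3 \left(- \frac{1470873}{219409}\right) = - 3 \left(\left(-1470873\right) \frac{1}{219409}\right) = \left(-3\right) \left(- \frac{1470873}{219409}\right) = \frac{4412619}{219409} \approx 20.111$)
$R = \frac{219409}{4412619}$ ($R = \frac{1}{\frac{4412619}{219409}} = \frac{219409}{4412619} \approx 0.049723$)
$\left(R + Z\right) - 3233568 = \left(\frac{219409}{4412619} + 1403161\right) - 3233568 = \frac{6191615108068}{4412619} - 3233568 = - \frac{8076888486524}{4412619}$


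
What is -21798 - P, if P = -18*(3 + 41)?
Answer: -21006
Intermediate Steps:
P = -792 (P = -18*44 = -792)
-21798 - P = -21798 - 1*(-792) = -21798 + 792 = -21006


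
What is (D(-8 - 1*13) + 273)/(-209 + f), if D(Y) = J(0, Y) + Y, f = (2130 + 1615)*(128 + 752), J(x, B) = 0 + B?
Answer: 21/299581 ≈ 7.0098e-5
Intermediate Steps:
J(x, B) = B
f = 3295600 (f = 3745*880 = 3295600)
D(Y) = 2*Y (D(Y) = Y + Y = 2*Y)
(D(-8 - 1*13) + 273)/(-209 + f) = (2*(-8 - 1*13) + 273)/(-209 + 3295600) = (2*(-8 - 13) + 273)/3295391 = (2*(-21) + 273)*(1/3295391) = (-42 + 273)*(1/3295391) = 231*(1/3295391) = 21/299581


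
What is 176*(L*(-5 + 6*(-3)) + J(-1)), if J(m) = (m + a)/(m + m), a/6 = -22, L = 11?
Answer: -32824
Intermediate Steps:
a = -132 (a = 6*(-22) = -132)
J(m) = (-132 + m)/(2*m) (J(m) = (m - 132)/(m + m) = (-132 + m)/((2*m)) = (-132 + m)*(1/(2*m)) = (-132 + m)/(2*m))
176*(L*(-5 + 6*(-3)) + J(-1)) = 176*(11*(-5 + 6*(-3)) + (½)*(-132 - 1)/(-1)) = 176*(11*(-5 - 18) + (½)*(-1)*(-133)) = 176*(11*(-23) + 133/2) = 176*(-253 + 133/2) = 176*(-373/2) = -32824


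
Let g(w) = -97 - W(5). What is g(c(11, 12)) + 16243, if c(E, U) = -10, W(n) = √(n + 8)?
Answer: 16146 - √13 ≈ 16142.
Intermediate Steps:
W(n) = √(8 + n)
g(w) = -97 - √13 (g(w) = -97 - √(8 + 5) = -97 - √13)
g(c(11, 12)) + 16243 = (-97 - √13) + 16243 = 16146 - √13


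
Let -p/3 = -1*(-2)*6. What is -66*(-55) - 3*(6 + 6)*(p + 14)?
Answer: 4422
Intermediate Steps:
p = -36 (p = -3*(-1*(-2))*6 = -6*6 = -3*12 = -36)
-66*(-55) - 3*(6 + 6)*(p + 14) = -66*(-55) - 3*(6 + 6)*(-36 + 14) = 3630 - 3*12*(-22) = 3630 - 36*(-22) = 3630 - 1*(-792) = 3630 + 792 = 4422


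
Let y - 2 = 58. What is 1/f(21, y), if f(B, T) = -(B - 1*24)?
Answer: ⅓ ≈ 0.33333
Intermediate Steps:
y = 60 (y = 2 + 58 = 60)
f(B, T) = 24 - B (f(B, T) = -(B - 24) = -(-24 + B) = 24 - B)
1/f(21, y) = 1/(24 - 1*21) = 1/(24 - 21) = 1/3 = ⅓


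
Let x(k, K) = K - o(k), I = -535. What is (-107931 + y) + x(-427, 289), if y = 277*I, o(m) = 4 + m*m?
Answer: -438170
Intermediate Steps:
o(m) = 4 + m²
y = -148195 (y = 277*(-535) = -148195)
x(k, K) = -4 + K - k² (x(k, K) = K - (4 + k²) = K + (-4 - k²) = -4 + K - k²)
(-107931 + y) + x(-427, 289) = (-107931 - 148195) + (-4 + 289 - 1*(-427)²) = -256126 + (-4 + 289 - 1*182329) = -256126 + (-4 + 289 - 182329) = -256126 - 182044 = -438170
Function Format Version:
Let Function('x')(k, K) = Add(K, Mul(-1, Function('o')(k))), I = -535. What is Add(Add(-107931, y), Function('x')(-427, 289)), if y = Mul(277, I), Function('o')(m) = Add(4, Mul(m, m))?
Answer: -438170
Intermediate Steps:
Function('o')(m) = Add(4, Pow(m, 2))
y = -148195 (y = Mul(277, -535) = -148195)
Function('x')(k, K) = Add(-4, K, Mul(-1, Pow(k, 2))) (Function('x')(k, K) = Add(K, Mul(-1, Add(4, Pow(k, 2)))) = Add(K, Add(-4, Mul(-1, Pow(k, 2)))) = Add(-4, K, Mul(-1, Pow(k, 2))))
Add(Add(-107931, y), Function('x')(-427, 289)) = Add(Add(-107931, -148195), Add(-4, 289, Mul(-1, Pow(-427, 2)))) = Add(-256126, Add(-4, 289, Mul(-1, 182329))) = Add(-256126, Add(-4, 289, -182329)) = Add(-256126, -182044) = -438170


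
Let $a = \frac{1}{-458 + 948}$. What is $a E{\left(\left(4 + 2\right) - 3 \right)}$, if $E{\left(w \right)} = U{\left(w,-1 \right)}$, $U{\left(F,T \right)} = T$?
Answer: $- \frac{1}{490} \approx -0.0020408$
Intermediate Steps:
$E{\left(w \right)} = -1$
$a = \frac{1}{490} \approx 0.0020408$
$a E{\left(\left(4 + 2\right) - 3 \right)} = \frac{1}{490} \left(-1\right) = - \frac{1}{490}$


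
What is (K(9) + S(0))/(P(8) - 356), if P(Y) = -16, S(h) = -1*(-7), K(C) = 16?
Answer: -23/372 ≈ -0.061828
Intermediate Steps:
S(h) = 7
(K(9) + S(0))/(P(8) - 356) = (16 + 7)/(-16 - 356) = 23/(-372) = 23*(-1/372) = -23/372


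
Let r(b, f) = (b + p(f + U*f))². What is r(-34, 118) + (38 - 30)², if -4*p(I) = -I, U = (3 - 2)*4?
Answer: 51785/4 ≈ 12946.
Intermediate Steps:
U = 4 (U = 1*4 = 4)
p(I) = I/4 (p(I) = -(-1)*I/4 = I/4)
r(b, f) = (b + 5*f/4)² (r(b, f) = (b + (f + 4*f)/4)² = (b + (5*f)/4)² = (b + 5*f/4)²)
r(-34, 118) + (38 - 30)² = (4*(-34) + 5*118)²/16 + (38 - 30)² = (-136 + 590)²/16 + 8² = (1/16)*454² + 64 = (1/16)*206116 + 64 = 51529/4 + 64 = 51785/4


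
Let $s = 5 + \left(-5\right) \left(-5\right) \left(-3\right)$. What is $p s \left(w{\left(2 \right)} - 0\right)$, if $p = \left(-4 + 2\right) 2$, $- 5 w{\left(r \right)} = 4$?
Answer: $-224$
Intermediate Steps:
$w{\left(r \right)} = - \frac{4}{5}$ ($w{\left(r \right)} = \left(- \frac{1}{5}\right) 4 = - \frac{4}{5}$)
$s = -70$ ($s = 5 + 25 \left(-3\right) = 5 - 75 = -70$)
$p = -4$ ($p = \left(-2\right) 2 = -4$)
$p s \left(w{\left(2 \right)} - 0\right) = \left(-4\right) \left(-70\right) \left(- \frac{4}{5} - 0\right) = 280 \left(- \frac{4}{5} + 0\right) = 280 \left(- \frac{4}{5}\right) = -224$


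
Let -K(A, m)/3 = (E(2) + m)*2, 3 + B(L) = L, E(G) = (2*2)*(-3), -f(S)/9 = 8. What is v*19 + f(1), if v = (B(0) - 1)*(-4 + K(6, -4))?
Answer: -7064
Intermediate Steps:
f(S) = -72 (f(S) = -9*8 = -72)
E(G) = -12 (E(G) = 4*(-3) = -12)
B(L) = -3 + L
K(A, m) = 72 - 6*m (K(A, m) = -3*(-12 + m)*2 = -3*(-24 + 2*m) = 72 - 6*m)
v = -368 (v = ((-3 + 0) - 1)*(-4 + (72 - 6*(-4))) = (-3 - 1)*(-4 + (72 + 24)) = -4*(-4 + 96) = -4*92 = -368)
v*19 + f(1) = -368*19 - 72 = -6992 - 72 = -7064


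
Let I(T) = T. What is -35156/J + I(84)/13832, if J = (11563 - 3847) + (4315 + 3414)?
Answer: -17320729/7629830 ≈ -2.2701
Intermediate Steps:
J = 15445 (J = 7716 + 7729 = 15445)
-35156/J + I(84)/13832 = -35156/15445 + 84/13832 = -35156*1/15445 + 84*(1/13832) = -35156/15445 + 3/494 = -17320729/7629830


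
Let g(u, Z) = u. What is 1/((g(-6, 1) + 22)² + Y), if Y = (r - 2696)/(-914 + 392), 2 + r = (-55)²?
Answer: 174/44435 ≈ 0.0039158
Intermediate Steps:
r = 3023 (r = -2 + (-55)² = -2 + 3025 = 3023)
Y = -109/174 (Y = (3023 - 2696)/(-914 + 392) = 327/(-522) = 327*(-1/522) = -109/174 ≈ -0.62644)
1/((g(-6, 1) + 22)² + Y) = 1/((-6 + 22)² - 109/174) = 1/(16² - 109/174) = 1/(256 - 109/174) = 1/(44435/174) = 174/44435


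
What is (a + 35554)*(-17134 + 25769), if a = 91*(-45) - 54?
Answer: 271182175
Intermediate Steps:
a = -4149 (a = -4095 - 54 = -4149)
(a + 35554)*(-17134 + 25769) = (-4149 + 35554)*(-17134 + 25769) = 31405*8635 = 271182175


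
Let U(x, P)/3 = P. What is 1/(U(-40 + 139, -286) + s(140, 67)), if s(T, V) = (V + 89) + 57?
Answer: -1/645 ≈ -0.0015504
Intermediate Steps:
s(T, V) = 146 + V (s(T, V) = (89 + V) + 57 = 146 + V)
U(x, P) = 3*P
1/(U(-40 + 139, -286) + s(140, 67)) = 1/(3*(-286) + (146 + 67)) = 1/(-858 + 213) = 1/(-645) = -1/645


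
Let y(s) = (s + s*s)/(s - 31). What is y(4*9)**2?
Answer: 1774224/25 ≈ 70969.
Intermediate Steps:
y(s) = (s + s**2)/(-31 + s)
y(4*9)**2 = ((4*9)*(1 + 4*9)/(-31 + 4*9))**2 = (36*(1 + 36)/(-31 + 36))**2 = (36*37/5)**2 = (36*(1/5)*37)**2 = (1332/5)**2 = 1774224/25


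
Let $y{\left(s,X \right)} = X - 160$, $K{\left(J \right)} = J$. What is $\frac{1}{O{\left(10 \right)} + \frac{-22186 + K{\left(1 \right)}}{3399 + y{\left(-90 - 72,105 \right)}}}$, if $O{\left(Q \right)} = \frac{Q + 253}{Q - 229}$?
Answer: $- \frac{732336}{5737987} \approx -0.12763$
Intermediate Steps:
$O{\left(Q \right)} = \frac{253 + Q}{-229 + Q}$
$y{\left(s,X \right)} = -160 + X$
$\frac{1}{O{\left(10 \right)} + \frac{-22186 + K{\left(1 \right)}}{3399 + y{\left(-90 - 72,105 \right)}}} = \frac{1}{\frac{253 + 10}{-229 + 10} + \frac{-22186 + 1}{3399 + \left(-160 + 105\right)}} = \frac{1}{\frac{1}{-219} \cdot 263 - \frac{22185}{3399 - 55}} = \frac{1}{\left(- \frac{1}{219}\right) 263 - \frac{22185}{3344}} = \frac{1}{- \frac{263}{219} - \frac{22185}{3344}} = \frac{1}{- \frac{5737987}{732336}} = - \frac{732336}{5737987}$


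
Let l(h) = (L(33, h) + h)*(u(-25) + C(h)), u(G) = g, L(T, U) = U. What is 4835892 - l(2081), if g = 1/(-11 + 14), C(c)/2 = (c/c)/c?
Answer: 14503502/3 ≈ 4.8345e+6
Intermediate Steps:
C(c) = 2/c (C(c) = 2*((c/c)/c) = 2*(1/c) = 2/c)
g = ⅓ (g = 1/3 = ⅓ ≈ 0.33333)
u(G) = ⅓
l(h) = 2*h*(⅓ + 2/h) (l(h) = (h + h)*(⅓ + 2/h) = (2*h)*(⅓ + 2/h) = 2*h*(⅓ + 2/h))
4835892 - l(2081) = 4835892 - (4 + (⅔)*2081) = 4835892 - (4 + 4162/3) = 4835892 - 1*4174/3 = 4835892 - 4174/3 = 14503502/3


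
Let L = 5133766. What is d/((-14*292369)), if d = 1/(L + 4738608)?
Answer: -1/40409265596084 ≈ -2.4747e-14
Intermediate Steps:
d = 1/9872374 (d = 1/(5133766 + 4738608) = 1/9872374 ≈ 1.0129e-7)
d/((-14*292369)) = 1/(9872374*((-14*292369))) = (1/9872374)/(-4093166) = (1/9872374)*(-1/4093166) = -1/40409265596084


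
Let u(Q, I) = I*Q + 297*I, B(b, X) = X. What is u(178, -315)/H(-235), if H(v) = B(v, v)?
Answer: 29925/47 ≈ 636.70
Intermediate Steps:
u(Q, I) = 297*I + I*Q
H(v) = v
u(178, -315)/H(-235) = -315*(297 + 178)/(-235) = -315*475*(-1/235) = -149625*(-1/235) = 29925/47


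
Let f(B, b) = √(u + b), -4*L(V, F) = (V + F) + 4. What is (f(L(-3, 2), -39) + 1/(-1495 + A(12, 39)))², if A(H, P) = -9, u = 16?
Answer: (1 - 1504*I*√23)²/2262016 ≈ -23.0 - 0.0063774*I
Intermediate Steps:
L(V, F) = -1 - F/4 - V/4 (L(V, F) = -((V + F) + 4)/4 = -((F + V) + 4)/4 = -(4 + F + V)/4 = -1 - F/4 - V/4)
f(B, b) = √(16 + b)
(f(L(-3, 2), -39) + 1/(-1495 + A(12, 39)))² = (√(16 - 39) + 1/(-1495 - 9))² = (√(-23) + 1/(-1504))² = (I*√23 - 1/1504)² = (-1/1504 + I*√23)²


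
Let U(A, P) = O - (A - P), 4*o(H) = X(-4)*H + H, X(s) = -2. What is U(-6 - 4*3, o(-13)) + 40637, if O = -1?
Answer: 162629/4 ≈ 40657.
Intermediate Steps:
o(H) = -H/4 (o(H) = (-2*H + H)/4 = (-H)/4 = -H/4)
U(A, P) = -1 + P - A (U(A, P) = -1 - (A - P) = -1 + (P - A) = -1 + P - A)
U(-6 - 4*3, o(-13)) + 40637 = (-1 - ¼*(-13) - (-6 - 4*3)) + 40637 = (-1 + 13/4 - (-6 - 12)) + 40637 = (-1 + 13/4 - 1*(-18)) + 40637 = (-1 + 13/4 + 18) + 40637 = 81/4 + 40637 = 162629/4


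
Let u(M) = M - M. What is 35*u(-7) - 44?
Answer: -44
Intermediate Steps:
u(M) = 0
35*u(-7) - 44 = 35*0 - 44 = 0 - 44 = -44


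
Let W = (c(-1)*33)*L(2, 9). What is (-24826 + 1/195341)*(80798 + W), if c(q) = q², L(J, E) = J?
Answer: -392152852014560/195341 ≈ -2.0075e+9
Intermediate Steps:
W = 66 (W = ((-1)²*33)*2 = (1*33)*2 = 33*2 = 66)
(-24826 + 1/195341)*(80798 + W) = (-24826 + 1/195341)*(80798 + 66) = (-24826 + 1/195341)*80864 = -4849535665/195341*80864 = -392152852014560/195341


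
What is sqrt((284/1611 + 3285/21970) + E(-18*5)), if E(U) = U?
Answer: I*sqrt(2954264895998)/181506 ≈ 9.4697*I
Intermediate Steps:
sqrt((284/1611 + 3285/21970) + E(-18*5)) = sqrt((284/1611 + 3285/21970) - 18*5) = sqrt((284*(1/1611) + 3285*(1/21970)) - 90) = sqrt((284/1611 + 657/4394) - 90) = sqrt(2306323/7078734 - 90) = sqrt(-634779737/7078734) = I*sqrt(2954264895998)/181506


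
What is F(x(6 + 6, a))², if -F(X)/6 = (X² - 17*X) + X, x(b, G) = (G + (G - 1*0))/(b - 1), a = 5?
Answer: 99201600/14641 ≈ 6775.6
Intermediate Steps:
x(b, G) = 2*G/(-1 + b) (x(b, G) = (G + (G + 0))/(-1 + b) = (G + G)/(-1 + b) = (2*G)/(-1 + b) = 2*G/(-1 + b))
F(X) = -6*X² + 96*X (F(X) = -6*((X² - 17*X) + X) = -6*(X² - 16*X) = -6*X² + 96*X)
F(x(6 + 6, a))² = (6*(2*5/(-1 + (6 + 6)))*(16 - 2*5/(-1 + (6 + 6))))² = (6*(2*5/(-1 + 12))*(16 - 2*5/(-1 + 12)))² = (6*(2*5/11)*(16 - 2*5/11))² = (6*(2*5*(1/11))*(16 - 2*5/11))² = (6*(10/11)*(16 - 1*10/11))² = (6*(10/11)*(16 - 10/11))² = (6*(10/11)*(166/11))² = (9960/121)² = 99201600/14641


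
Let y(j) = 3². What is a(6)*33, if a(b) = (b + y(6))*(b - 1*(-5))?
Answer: 5445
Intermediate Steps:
y(j) = 9
a(b) = (5 + b)*(9 + b) (a(b) = (b + 9)*(b - 1*(-5)) = (9 + b)*(b + 5) = (9 + b)*(5 + b) = (5 + b)*(9 + b))
a(6)*33 = (45 + 6² + 14*6)*33 = (45 + 36 + 84)*33 = 165*33 = 5445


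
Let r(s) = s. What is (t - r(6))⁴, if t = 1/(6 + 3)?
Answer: 7890481/6561 ≈ 1202.6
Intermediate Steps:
t = ⅑ (t = 1/9 = ⅑ ≈ 0.11111)
(t - r(6))⁴ = (⅑ - 1*6)⁴ = (⅑ - 6)⁴ = (-53/9)⁴ = 7890481/6561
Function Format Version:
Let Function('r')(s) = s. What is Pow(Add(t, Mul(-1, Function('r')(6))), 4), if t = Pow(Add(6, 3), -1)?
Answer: Rational(7890481, 6561) ≈ 1202.6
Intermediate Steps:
t = Rational(1, 9) (t = Pow(9, -1) = Rational(1, 9) ≈ 0.11111)
Pow(Add(t, Mul(-1, Function('r')(6))), 4) = Pow(Add(Rational(1, 9), Mul(-1, 6)), 4) = Pow(Add(Rational(1, 9), -6), 4) = Pow(Rational(-53, 9), 4) = Rational(7890481, 6561)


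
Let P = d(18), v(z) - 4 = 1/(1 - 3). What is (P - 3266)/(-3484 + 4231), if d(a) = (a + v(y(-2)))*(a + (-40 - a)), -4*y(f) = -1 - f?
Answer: -4126/747 ≈ -5.5234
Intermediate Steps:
y(f) = ¼ + f/4 (y(f) = -(-1 - f)/4 = ¼ + f/4)
v(z) = 7/2 (v(z) = 4 + 1/(1 - 3) = 4 + 1/(-2) = 4 - ½ = 7/2)
d(a) = -140 - 40*a (d(a) = (a + 7/2)*(a + (-40 - a)) = (7/2 + a)*(-40) = -140 - 40*a)
P = -860 (P = -140 - 40*18 = -140 - 720 = -860)
(P - 3266)/(-3484 + 4231) = (-860 - 3266)/(-3484 + 4231) = -4126/747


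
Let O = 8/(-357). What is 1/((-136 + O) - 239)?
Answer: -357/133883 ≈ -0.0026665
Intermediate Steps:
O = -8/357 (O = 8*(-1/357) = -8/357 ≈ -0.022409)
1/((-136 + O) - 239) = 1/((-136 - 8/357) - 239) = 1/(-48560/357 - 239) = 1/(-133883/357) = -357/133883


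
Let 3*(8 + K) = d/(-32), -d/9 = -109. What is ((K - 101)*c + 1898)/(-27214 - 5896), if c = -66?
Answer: -156263/529760 ≈ -0.29497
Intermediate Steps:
d = 981 (d = -9*(-109) = 981)
K = -583/32 (K = -8 + (981/(-32))/3 = -8 + (981*(-1/32))/3 = -8 + (1/3)*(-981/32) = -8 - 327/32 = -583/32 ≈ -18.219)
((K - 101)*c + 1898)/(-27214 - 5896) = ((-583/32 - 101)*(-66) + 1898)/(-27214 - 5896) = (-3815/32*(-66) + 1898)/(-33110) = (125895/16 + 1898)*(-1/33110) = (156263/16)*(-1/33110) = -156263/529760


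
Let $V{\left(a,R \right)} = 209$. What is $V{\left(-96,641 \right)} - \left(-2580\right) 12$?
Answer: $31169$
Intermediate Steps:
$V{\left(-96,641 \right)} - \left(-2580\right) 12 = 209 - \left(-2580\right) 12 = 209 - -30960 = 209 + 30960 = 31169$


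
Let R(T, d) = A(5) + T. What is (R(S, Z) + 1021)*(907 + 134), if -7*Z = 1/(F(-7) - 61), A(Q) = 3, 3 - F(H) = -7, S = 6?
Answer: 1072230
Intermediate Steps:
F(H) = 10 (F(H) = 3 - 1*(-7) = 3 + 7 = 10)
Z = 1/357 (Z = -1/(7*(10 - 61)) = -⅐/(-51) = -⅐*(-1/51) = 1/357 ≈ 0.0028011)
R(T, d) = 3 + T
(R(S, Z) + 1021)*(907 + 134) = ((3 + 6) + 1021)*(907 + 134) = (9 + 1021)*1041 = 1030*1041 = 1072230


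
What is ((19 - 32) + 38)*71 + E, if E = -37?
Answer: 1738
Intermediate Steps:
((19 - 32) + 38)*71 + E = ((19 - 32) + 38)*71 - 37 = (-13 + 38)*71 - 37 = 25*71 - 37 = 1775 - 37 = 1738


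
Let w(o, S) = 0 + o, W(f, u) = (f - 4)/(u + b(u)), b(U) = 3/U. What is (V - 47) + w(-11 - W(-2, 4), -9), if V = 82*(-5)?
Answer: -8868/19 ≈ -466.74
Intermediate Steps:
W(f, u) = (-4 + f)/(u + 3/u) (W(f, u) = (f - 4)/(u + 3/u) = (-4 + f)/(u + 3/u))
V = -410
w(o, S) = o
(V - 47) + w(-11 - W(-2, 4), -9) = (-410 - 47) + (-11 - 4*(-4 - 2)/(3 + 4**2)) = -457 + (-11 - 4*(-6)/(3 + 16)) = -457 + (-11 - 4*(-6)/19) = -457 + (-11 - 1*(-24/19)) = -457 + (-11 + 24/19) = -457 - 185/19 = -8868/19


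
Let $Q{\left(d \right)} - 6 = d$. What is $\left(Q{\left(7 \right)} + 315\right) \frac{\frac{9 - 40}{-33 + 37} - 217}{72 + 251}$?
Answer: $- \frac{73718}{323} \approx -228.23$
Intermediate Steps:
$Q{\left(d \right)} = 6 + d$
$\left(Q{\left(7 \right)} + 315\right) \frac{\frac{9 - 40}{-33 + 37} - 217}{72 + 251} = \left(\left(6 + 7\right) + 315\right) \frac{\frac{9 - 40}{-33 + 37} - 217}{72 + 251} = \left(13 + 315\right) \frac{- \frac{31}{4} - 217}{323} = 328 \left(\left(-31\right) \frac{1}{4} - 217\right) \frac{1}{323} = 328 \left(- \frac{31}{4} - 217\right) \frac{1}{323} = 328 \left(\left(- \frac{899}{4}\right) \frac{1}{323}\right) = 328 \left(- \frac{899}{1292}\right) = - \frac{73718}{323}$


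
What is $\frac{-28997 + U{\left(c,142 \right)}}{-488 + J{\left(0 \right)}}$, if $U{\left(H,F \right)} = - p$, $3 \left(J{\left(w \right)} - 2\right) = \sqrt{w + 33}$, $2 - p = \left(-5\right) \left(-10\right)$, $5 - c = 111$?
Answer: $\frac{42207642}{708577} + \frac{28949 \sqrt{33}}{708577} \approx 59.801$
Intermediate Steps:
$c = -106$ ($c = 5 - 111 = -106$)
$p = -48$ ($p = 2 - \left(-5\right) \left(-10\right) = 2 - 50 = -48$)
$J{\left(w \right)} = 2 + \frac{\sqrt{33 + w}}{3}$ ($J{\left(w \right)} = 2 + \frac{\sqrt{w + 33}}{3} = 2 + \frac{\sqrt{33 + w}}{3}$)
$U{\left(H,F \right)} = 48$ ($U{\left(H,F \right)} = \left(-1\right) \left(-48\right) = 48$)
$\frac{-28997 + U{\left(c,142 \right)}}{-488 + J{\left(0 \right)}} = \frac{-28997 + 48}{-488 + \left(2 + \frac{\sqrt{33 + 0}}{3}\right)} = - \frac{28949}{-488 + \left(2 + \frac{\sqrt{33}}{3}\right)} = - \frac{28949}{-486 + \frac{\sqrt{33}}{3}}$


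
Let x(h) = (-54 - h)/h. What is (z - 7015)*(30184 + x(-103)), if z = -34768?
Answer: -129899294049/103 ≈ -1.2612e+9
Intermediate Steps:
x(h) = (-54 - h)/h
(z - 7015)*(30184 + x(-103)) = (-34768 - 7015)*(30184 + (-54 - 1*(-103))/(-103)) = -41783*(30184 - (-54 + 103)/103) = -41783*(30184 - 1/103*49) = -41783*(30184 - 49/103) = -41783*3108903/103 = -129899294049/103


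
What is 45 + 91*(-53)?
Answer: -4778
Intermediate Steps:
45 + 91*(-53) = 45 - 4823 = -4778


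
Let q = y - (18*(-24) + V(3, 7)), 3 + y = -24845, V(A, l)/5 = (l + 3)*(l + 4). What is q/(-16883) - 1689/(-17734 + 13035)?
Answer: 145830621/79333217 ≈ 1.8382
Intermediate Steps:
V(A, l) = 5*(3 + l)*(4 + l) (V(A, l) = 5*((l + 3)*(l + 4)) = 5*((3 + l)*(4 + l)) = 5*(3 + l)*(4 + l))
y = -24848 (y = -3 - 24845 = -24848)
q = -24966 (q = -24848 - (18*(-24) + (60 + 5*7² + 35*7)) = -24848 - (-432 + (60 + 5*49 + 245)) = -24848 - (-432 + (60 + 245 + 245)) = -24848 - (-432 + 550) = -24848 - 1*118 = -24848 - 118 = -24966)
q/(-16883) - 1689/(-17734 + 13035) = -24966/(-16883) - 1689/(-17734 + 13035) = -24966*(-1/16883) - 1689/(-4699) = 24966/16883 - 1689*(-1/4699) = 24966/16883 + 1689/4699 = 145830621/79333217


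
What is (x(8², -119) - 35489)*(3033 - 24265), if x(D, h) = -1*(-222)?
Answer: 748788944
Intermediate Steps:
x(D, h) = 222
(x(8², -119) - 35489)*(3033 - 24265) = (222 - 35489)*(3033 - 24265) = -35267*(-21232) = 748788944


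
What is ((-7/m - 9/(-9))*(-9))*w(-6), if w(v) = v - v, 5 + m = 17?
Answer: 0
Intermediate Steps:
m = 12 (m = -5 + 17 = 12)
w(v) = 0
((-7/m - 9/(-9))*(-9))*w(-6) = ((-7/12 - 9/(-9))*(-9))*0 = ((-7*1/12 - 9*(-1/9))*(-9))*0 = ((-7/12 + 1)*(-9))*0 = ((5/12)*(-9))*0 = -15/4*0 = 0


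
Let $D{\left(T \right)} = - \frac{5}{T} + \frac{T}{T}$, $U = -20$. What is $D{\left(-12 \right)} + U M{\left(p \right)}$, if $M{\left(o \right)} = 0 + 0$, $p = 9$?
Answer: $\frac{17}{12} \approx 1.4167$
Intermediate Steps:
$M{\left(o \right)} = 0$
$D{\left(T \right)} = 1 - \frac{5}{T}$ ($D{\left(T \right)} = - \frac{5}{T} + 1 = 1 - \frac{5}{T}$)
$D{\left(-12 \right)} + U M{\left(p \right)} = \frac{-5 - 12}{-12} - 0 = \left(- \frac{1}{12}\right) \left(-17\right) + 0 = \frac{17}{12} + 0 = \frac{17}{12}$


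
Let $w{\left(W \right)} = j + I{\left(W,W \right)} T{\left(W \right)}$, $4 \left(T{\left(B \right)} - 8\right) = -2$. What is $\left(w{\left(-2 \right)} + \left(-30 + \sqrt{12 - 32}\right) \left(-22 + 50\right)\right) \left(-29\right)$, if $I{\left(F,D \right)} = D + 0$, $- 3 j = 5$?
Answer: $\frac{74530}{3} - 1624 i \sqrt{5} \approx 24843.0 - 3631.4 i$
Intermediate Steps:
$j = - \frac{5}{3}$ ($j = \left(- \frac{1}{3}\right) 5 = - \frac{5}{3} \approx -1.6667$)
$I{\left(F,D \right)} = D$
$T{\left(B \right)} = \frac{15}{2}$ ($T{\left(B \right)} = 8 + \frac{1}{4} \left(-2\right) = 8 - \frac{1}{2} = \frac{15}{2}$)
$w{\left(W \right)} = - \frac{5}{3} + \frac{15 W}{2}$ ($w{\left(W \right)} = - \frac{5}{3} + W \frac{15}{2} = - \frac{5}{3} + \frac{15 W}{2}$)
$\left(w{\left(-2 \right)} + \left(-30 + \sqrt{12 - 32}\right) \left(-22 + 50\right)\right) \left(-29\right) = \left(\left(- \frac{5}{3} + \frac{15}{2} \left(-2\right)\right) + \left(-30 + \sqrt{12 - 32}\right) \left(-22 + 50\right)\right) \left(-29\right) = \left(\left(- \frac{5}{3} - 15\right) + \left(-30 + \sqrt{-20}\right) 28\right) \left(-29\right) = \left(- \frac{50}{3} + \left(-30 + 2 i \sqrt{5}\right) 28\right) \left(-29\right) = \left(- \frac{50}{3} - \left(840 - 56 i \sqrt{5}\right)\right) \left(-29\right) = \left(- \frac{2570}{3} + 56 i \sqrt{5}\right) \left(-29\right) = \frac{74530}{3} - 1624 i \sqrt{5}$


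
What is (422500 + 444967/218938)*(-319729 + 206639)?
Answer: -5230511451884015/109469 ≈ -4.7781e+10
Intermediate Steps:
(422500 + 444967/218938)*(-319729 + 206639) = (422500 + 444967*(1/218938))*(-113090) = (422500 + 444967/218938)*(-113090) = (92501749967/218938)*(-113090) = -5230511451884015/109469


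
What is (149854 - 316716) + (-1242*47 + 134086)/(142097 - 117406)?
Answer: -4119913930/24691 ≈ -1.6686e+5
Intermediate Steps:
(149854 - 316716) + (-1242*47 + 134086)/(142097 - 117406) = -166862 + (-58374 + 134086)/24691 = -166862 + 75712*(1/24691) = -166862 + 75712/24691 = -4119913930/24691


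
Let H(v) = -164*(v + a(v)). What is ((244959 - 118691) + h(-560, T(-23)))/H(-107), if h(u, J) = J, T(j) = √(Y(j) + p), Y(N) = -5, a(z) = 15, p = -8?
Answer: 31567/3772 + I*√13/15088 ≈ 8.3688 + 0.00023897*I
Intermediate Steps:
H(v) = -2460 - 164*v (H(v) = -164*(v + 15) = -164*(15 + v) = -2460 - 164*v)
T(j) = I*√13 (T(j) = √(-5 - 8) = √(-13) = I*√13)
((244959 - 118691) + h(-560, T(-23)))/H(-107) = ((244959 - 118691) + I*√13)/(-2460 - 164*(-107)) = (126268 + I*√13)/(-2460 + 17548) = (126268 + I*√13)/15088 = (126268 + I*√13)*(1/15088) = 31567/3772 + I*√13/15088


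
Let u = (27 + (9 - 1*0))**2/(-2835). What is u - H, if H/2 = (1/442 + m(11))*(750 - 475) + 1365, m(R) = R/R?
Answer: -25383961/7735 ≈ -3281.7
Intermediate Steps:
m(R) = 1
u = -16/35 (u = (27 + (9 + 0))**2*(-1/2835) = (27 + 9)**2*(-1/2835) = 36**2*(-1/2835) = 1296*(-1/2835) = -16/35 ≈ -0.45714)
H = 725155/221 (H = 2*((1/442 + 1)*(750 - 475) + 1365) = 2*((1/442 + 1)*275 + 1365) = 2*((443/442)*275 + 1365) = 2*(121825/442 + 1365) = 2*(725155/442) = 725155/221 ≈ 3281.2)
u - H = -16/35 - 1*725155/221 = -16/35 - 725155/221 = -25383961/7735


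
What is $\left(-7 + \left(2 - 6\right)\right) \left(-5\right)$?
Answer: $55$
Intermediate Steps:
$\left(-7 + \left(2 - 6\right)\right) \left(-5\right) = \left(-7 - 4\right) \left(-5\right) = \left(-11\right) \left(-5\right) = 55$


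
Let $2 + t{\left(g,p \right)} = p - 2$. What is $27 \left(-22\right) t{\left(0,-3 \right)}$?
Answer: $4158$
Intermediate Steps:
$t{\left(g,p \right)} = -4 + p$ ($t{\left(g,p \right)} = -2 + \left(p - 2\right) = -2 + \left(-2 + p\right) = -4 + p$)
$27 \left(-22\right) t{\left(0,-3 \right)} = 27 \left(-22\right) \left(-4 - 3\right) = \left(-594\right) \left(-7\right) = 4158$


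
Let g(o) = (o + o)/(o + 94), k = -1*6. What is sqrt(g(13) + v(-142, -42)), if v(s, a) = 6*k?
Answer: I*sqrt(409382)/107 ≈ 5.9797*I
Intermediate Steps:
k = -6
g(o) = 2*o/(94 + o) (g(o) = (2*o)/(94 + o) = 2*o/(94 + o))
v(s, a) = -36 (v(s, a) = 6*(-6) = -36)
sqrt(g(13) + v(-142, -42)) = sqrt(2*13/(94 + 13) - 36) = sqrt(2*13/107 - 36) = sqrt(2*13*(1/107) - 36) = sqrt(26/107 - 36) = sqrt(-3826/107) = I*sqrt(409382)/107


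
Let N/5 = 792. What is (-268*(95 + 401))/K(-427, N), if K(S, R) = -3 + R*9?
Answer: -132928/35637 ≈ -3.7301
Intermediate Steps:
N = 3960 (N = 5*792 = 3960)
K(S, R) = -3 + 9*R
(-268*(95 + 401))/K(-427, N) = (-268*(95 + 401))/(-3 + 9*3960) = (-268*496)/(-3 + 35640) = -132928/35637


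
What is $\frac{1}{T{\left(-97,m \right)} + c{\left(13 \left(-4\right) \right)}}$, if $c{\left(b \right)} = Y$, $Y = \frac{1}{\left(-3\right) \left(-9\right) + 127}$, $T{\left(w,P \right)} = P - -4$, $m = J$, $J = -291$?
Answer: $- \frac{154}{44197} \approx -0.0034844$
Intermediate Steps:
$m = -291$
$T{\left(w,P \right)} = 4 + P$ ($T{\left(w,P \right)} = P + 4 = 4 + P$)
$Y = \frac{1}{154}$ ($Y = \frac{1}{27 + 127} = \frac{1}{154} \approx 0.0064935$)
$c{\left(b \right)} = \frac{1}{154}$
$\frac{1}{T{\left(-97,m \right)} + c{\left(13 \left(-4\right) \right)}} = \frac{1}{\left(4 - 291\right) + \frac{1}{154}} = \frac{1}{-287 + \frac{1}{154}} = \frac{1}{- \frac{44197}{154}} = - \frac{154}{44197}$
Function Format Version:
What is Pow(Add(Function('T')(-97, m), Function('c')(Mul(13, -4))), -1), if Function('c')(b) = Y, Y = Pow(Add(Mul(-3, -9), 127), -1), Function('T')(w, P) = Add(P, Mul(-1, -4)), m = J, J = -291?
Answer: Rational(-154, 44197) ≈ -0.0034844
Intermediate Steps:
m = -291
Function('T')(w, P) = Add(4, P) (Function('T')(w, P) = Add(P, 4) = Add(4, P))
Y = Rational(1, 154) (Y = Pow(Add(27, 127), -1) = Pow(154, -1) = Rational(1, 154) ≈ 0.0064935)
Function('c')(b) = Rational(1, 154)
Pow(Add(Function('T')(-97, m), Function('c')(Mul(13, -4))), -1) = Pow(Add(Add(4, -291), Rational(1, 154)), -1) = Pow(Add(-287, Rational(1, 154)), -1) = Pow(Rational(-44197, 154), -1) = Rational(-154, 44197)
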